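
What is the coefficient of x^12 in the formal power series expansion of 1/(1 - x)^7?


The expansion 1/(1 - x)^r = sum_{k>=0} C(k + r - 1, r - 1) x^k follows from the multiset / negative-binomial theorem (or from repeated differentiation of the geometric series).
For r = 7 and k = 12:
C(18, 6) = 6402373705728000 / (720 * 479001600) = 18564.

18564


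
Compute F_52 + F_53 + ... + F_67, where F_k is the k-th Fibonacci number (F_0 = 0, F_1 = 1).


Use the identity sum_{k=0}^{N} F_k = F_{N+2} - 1 (which follows from F_{k+2} - F_{k+1} = F_k). Then
sum_{k=52}^{67} F_k = (F_{69} - 1) - (F_{53} - 1) = F_{69} - F_{53}.
Computing: F_{69} = 117669030460994, F_{53} = 53316291173, so
Sum = 117669030460994 - 53316291173 = 117615714169821.

117615714169821


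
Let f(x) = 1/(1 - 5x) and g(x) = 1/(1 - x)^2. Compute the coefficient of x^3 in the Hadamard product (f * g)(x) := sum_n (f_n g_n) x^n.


f has coefficients f_k = 5^k. For g = 1/(1 - x)^2 the coefficient is g_k = C(k + 1, 1) = k + 1. The Hadamard coefficient is (f * g)_k = 5^k * (k + 1).
For k = 3: 5^3 * 4 = 125 * 4 = 500.

500


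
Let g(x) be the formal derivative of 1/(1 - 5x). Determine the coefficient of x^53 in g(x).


Differentiate termwise: d/dx sum_{k>=0} 5^k x^k = sum_{k>=1} k 5^k x^(k-1) = sum_{j>=0} (j+1) 5^(j+1) x^j.
Equivalently, d/dx [1/(1 - 5x)] = 5/(1 - 5x)^2.
For j = 53: 54 * 5^54 = 54 * 55511151231257827021181583404541015625 = 2997602166487922659143805503845214843750.

2997602166487922659143805503845214843750


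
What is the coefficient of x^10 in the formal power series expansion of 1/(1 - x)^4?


The negative binomial / multiset identity is
1/(1 - x)^r = sum_{k>=0} C(k + r - 1, r - 1) x^k.
Here r = 4 and k = 10, so the coefficient is
C(10 + 3, 3) = C(13, 3)
= 286

286


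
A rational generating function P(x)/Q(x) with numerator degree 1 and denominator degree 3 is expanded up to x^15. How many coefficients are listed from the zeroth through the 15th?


Expanding up to x^15 gives the coefficients for x^0, x^1, ..., x^15.
That is 15 + 1 = 16 coefficients in total.

16


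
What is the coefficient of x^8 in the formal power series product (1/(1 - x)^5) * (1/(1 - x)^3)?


Combine the factors: (1/(1 - x)^5) * (1/(1 - x)^3) = 1/(1 - x)^8.
Then use 1/(1 - x)^r = sum_{k>=0} C(k + r - 1, r - 1) x^k with r = 8 and k = 8:
C(15, 7) = 6435.

6435


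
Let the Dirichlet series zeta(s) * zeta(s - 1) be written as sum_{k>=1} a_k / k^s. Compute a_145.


Convolution gives a_k = sum_{d | k} d * 1 = sum_{d | k} d = sigma(k), the sum of positive divisors of k.
For k = 145, the divisors are 1, 5, 29, 145, so
sigma(145) = 1 + 5 + 29 + 145 = 180.

180


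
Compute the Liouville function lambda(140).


The Liouville function is lambda(k) = (-1)^Omega(k), where Omega(k) counts the prime factors of k with multiplicity.
Factoring: 140 = 2 * 2 * 5 * 7, so Omega(140) = 4.
lambda(140) = (-1)^4 = 1.

1


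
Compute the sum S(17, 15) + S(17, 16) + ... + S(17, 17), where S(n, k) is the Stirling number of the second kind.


By definition, S(n, k) counts partitions of an n-set into exactly k nonempty blocks.
Computing row n = 17 for k = 15..17:
S(17, k): 7820, 136, 1
Sum = 7957.

7957


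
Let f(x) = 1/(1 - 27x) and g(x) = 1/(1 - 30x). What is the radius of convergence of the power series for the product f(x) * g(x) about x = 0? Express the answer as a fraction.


The radius of 1/(1 - 27x) is 1/27 (nearest singularity at x = 1/27), and the radius of 1/(1 - 30x) is 1/30.
The product f(x)*g(x) = 1/((1 - 27x)(1 - 30x)) has singularities at both 1/27 and 1/30, so its radius of convergence is the distance to the nearest one:
min(1/27, 1/30) = 1/30.

1/30


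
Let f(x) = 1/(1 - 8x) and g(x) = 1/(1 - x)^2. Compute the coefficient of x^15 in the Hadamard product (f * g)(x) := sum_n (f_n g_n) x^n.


f has coefficients f_k = 8^k. For g = 1/(1 - x)^2 the coefficient is g_k = C(k + 1, 1) = k + 1. The Hadamard coefficient is (f * g)_k = 8^k * (k + 1).
For k = 15: 8^15 * 16 = 35184372088832 * 16 = 562949953421312.

562949953421312


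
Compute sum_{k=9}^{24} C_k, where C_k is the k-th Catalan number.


C_9 through C_24: 4862, 16796, 58786, 208012, 742900, 2674440, 9694845, 35357670, 129644790, 477638700, 1767263190, 6564120420, 24466267020, 91482563640, 343059613650, 1289904147324
Sum = 4862 + 16796 + 58786 + 208012 + 742900 + 2674440 + 9694845 + 35357670 + 129644790 + 477638700 + 1767263190 + 6564120420 + 24466267020 + 91482563640 + 343059613650 + 1289904147324
= 1757900017045

1757900017045


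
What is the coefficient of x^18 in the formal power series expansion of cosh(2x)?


The Maclaurin series is cosh(t) = sum_{m>=0} t^(2m) / (2m)!, so substituting t = 2x, only even powers of x are nonzero, with coefficient of x^(2m) equal to 2^(2m) / (2m)!.
For x^18 the coefficient is 2^18/18! = 262144/6402373705728000 = 4/97692469875.

4/97692469875


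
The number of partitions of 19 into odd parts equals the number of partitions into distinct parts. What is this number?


Computing partitions of 19 into odd parts (1, 3, 5, ...):
Using the generating function prod_{k>=0} 1/(1-x^(2k+1)),
the count is 54

54


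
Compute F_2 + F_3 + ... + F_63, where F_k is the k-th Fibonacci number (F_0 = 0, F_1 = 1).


Use the identity sum_{k=0}^{N} F_k = F_{N+2} - 1 (which follows from F_{k+2} - F_{k+1} = F_k). Then
sum_{k=2}^{63} F_k = (F_{65} - 1) - (F_{3} - 1) = F_{65} - F_{3}.
Computing: F_{65} = 17167680177565, F_{3} = 2, so
Sum = 17167680177565 - 2 = 17167680177563.

17167680177563


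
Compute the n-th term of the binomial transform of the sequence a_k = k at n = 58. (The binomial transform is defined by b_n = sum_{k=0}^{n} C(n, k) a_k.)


With a_k = k, b_n = sum_{k=0}^{n} C(n, k) k. Using k * C(n, k) = n * C(n-1, k-1) gives b_n = n * sum_{k>=1} C(n-1, k-1) = n * 2^(n-1).
For n = 58: 58 * 2^57 = 58 * 144115188075855872 = 8358680908399640576.

8358680908399640576


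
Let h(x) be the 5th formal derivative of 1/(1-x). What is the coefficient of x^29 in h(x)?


Differentiating 5 times: d^5/dx^5 [1/(1-x)] = 5!/(1-x)^6.
The expansion 1/(1-x)^6 = sum_{k>=0} C(k+5, 5) x^k, so the coefficient of x^n in 5!/(1-x)^6 is 5! * C(n+5, 5).
For n = 29: 120 * C(34, 5) = 120 * 278256 = 33390720

33390720


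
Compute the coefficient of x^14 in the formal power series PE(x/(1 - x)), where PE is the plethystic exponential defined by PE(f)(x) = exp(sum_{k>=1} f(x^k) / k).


For f(x) = x/(1 - x) we have
sum_{k>=1} f(x^k) / k = sum_{k>=1} (1/k) * x^k / (1 - x^k) = sum_{k, m >= 1} x^(k m) / k,
which after exponentiating simplifies to
PE(x/(1 - x)) = prod_{k>=1} 1 / (1 - x^k).
This is the generating function for the partition function p(n), so the coefficient of x^14 is p(14).
Computing p(14) by dynamic programming over parts 1, 2, ..., 14: p(14) = 135.

135


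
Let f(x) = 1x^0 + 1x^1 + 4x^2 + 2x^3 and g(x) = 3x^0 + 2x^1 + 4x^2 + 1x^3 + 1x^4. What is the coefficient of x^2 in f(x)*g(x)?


Cauchy product at x^2:
1*4 + 1*2 + 4*3
= 18

18


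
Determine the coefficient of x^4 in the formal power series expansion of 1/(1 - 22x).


The geometric series identity gives 1/(1 - c x) = sum_{k>=0} c^k x^k, so the coefficient of x^k is c^k.
Here c = 22 and k = 4.
Computing: 22^4 = 234256

234256


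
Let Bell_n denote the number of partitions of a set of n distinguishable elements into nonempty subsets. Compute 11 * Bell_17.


Bell_17 can be computed from the Bell triangle or from Dobinski's identity Bell_n = (1/e) * sum_{k>=0} k^n / k!.
Computing Bell_17 = 82864869804.
Then 11 * 82864869804 = 911513567844.

911513567844


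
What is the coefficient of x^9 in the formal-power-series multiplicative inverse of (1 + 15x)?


The inverse is 1/(1 + 15x). Apply the geometric identity 1/(1 - y) = sum_{k>=0} y^k with y = -15x:
1/(1 + 15x) = sum_{k>=0} (-15)^k x^k.
So the coefficient of x^9 is (-15)^9 = -38443359375.

-38443359375


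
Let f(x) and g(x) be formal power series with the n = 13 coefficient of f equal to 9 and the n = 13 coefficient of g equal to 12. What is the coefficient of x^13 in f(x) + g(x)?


Addition of formal power series is termwise.
The coefficient of x^13 in f + g = 9 + 12
= 21

21


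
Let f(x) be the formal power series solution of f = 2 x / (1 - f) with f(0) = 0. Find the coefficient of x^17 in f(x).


Apply Lagrange inversion: f = 2 x * phi(f) with phi(t) = 1/(1 - t), so
[x^n] f = 2^n * (1/n) [t^(n-1)] phi(t)^n = 2^n * (1/n) [t^(n-1)] (1 - t)^(-n) = 2^n * (1/n) C(2n - 2, n - 1) = 2^n * C_{n-1}.
For n = 17: C_16 = C(32, 16) / 17 = 601080390/17 = 35357670.
With the 2^17 = 131072 factor, the coefficient is 131072 * 35357670 = 4634400522240.

4634400522240


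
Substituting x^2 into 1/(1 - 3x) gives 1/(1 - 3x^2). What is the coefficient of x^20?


The coefficient of x^(2m) in 1/(1 - 3x^2) is 3^m.
With n = 20 = 2*10, the coefficient is 3^10 = 59049.

59049


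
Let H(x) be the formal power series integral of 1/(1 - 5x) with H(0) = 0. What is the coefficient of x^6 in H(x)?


1/(1 - 5x) = sum_{k>=0} 5^k x^k. Integrating termwise with H(0) = 0:
H(x) = sum_{k>=0} 5^k x^(k+1) / (k+1) = sum_{m>=1} 5^(m-1) x^m / m.
For m = 6: 5^5/6 = 3125/6 = 3125/6.

3125/6


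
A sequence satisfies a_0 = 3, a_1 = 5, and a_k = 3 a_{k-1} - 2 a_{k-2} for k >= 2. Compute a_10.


The characteristic equation is t^2 - 3 t + 2 = 0, with roots r_1 = 2 and r_2 = 1 (so c_1 = r_1 + r_2, c_2 = -r_1 r_2 as required).
One can use the closed form a_n = A r_1^n + B r_2^n, but direct iteration is more reliable:
a_0 = 3, a_1 = 5, a_2 = 9, a_3 = 17, a_4 = 33, a_5 = 65, a_6 = 129, a_7 = 257, a_8 = 513, a_9 = 1025, a_10 = 2049.
So a_10 = 2049.

2049


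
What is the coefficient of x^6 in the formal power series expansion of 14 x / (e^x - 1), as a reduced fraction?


The exponential generating function for Bernoulli numbers is
x / (e^x - 1) = sum_{k>=0} B_k x^k / k!.
So the coefficient of x^6 in 14 x / (e^x - 1) is 14 B_6 / 6!.
Computing: B_6 = 1/42, 6! = 720, giving
14 * 1/42 / 720 = 1/2160.

1/2160


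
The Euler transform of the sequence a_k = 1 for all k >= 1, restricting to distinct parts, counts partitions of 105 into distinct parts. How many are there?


Partitions of 105 into distinct parts can be computed via generating function.
Product (1+x)(1+x^2)(1+x^3)...
The coefficient of x^105 = 671418

671418


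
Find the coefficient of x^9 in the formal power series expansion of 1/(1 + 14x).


Write 1/(1 + c x) = 1/(1 - (-c) x) and apply the geometric-series identity
1/(1 - y) = sum_{k>=0} y^k to get 1/(1 + c x) = sum_{k>=0} (-c)^k x^k.
So the coefficient of x^k is (-c)^k = (-1)^k * c^k.
Here c = 14 and k = 9:
(-14)^9 = -1 * 20661046784 = -20661046784

-20661046784


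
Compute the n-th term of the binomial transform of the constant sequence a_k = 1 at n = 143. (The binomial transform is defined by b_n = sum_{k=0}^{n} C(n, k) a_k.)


With a_k = 1 for all k, b_n = sum_{k=0}^{n} C(n, k) = 2^n by the binomial theorem.
For n = 143: 2^143 = 11150372599265311570767859136324180752990208.

11150372599265311570767859136324180752990208


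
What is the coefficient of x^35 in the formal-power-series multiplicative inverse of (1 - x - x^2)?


Let the inverse be f(x) = sum_{k>=0} a_k x^k. From f(x) * (1 - x - x^2) = 1 and matching coefficients:
 x^0: a_0 = 1.
 x^1: a_1 - a_0 = 0, so a_1 = 1.
 x^k (k >= 2): a_k - a_{k-1} - a_{k-2} = 0, i.e. a_k = a_{k-1} + a_{k-2}.
This is the Fibonacci-type recurrence shifted so that a_0 = a_1 = 1.
Iterating: a_0=1, a_1=1, a_2=2, a_3=3, a_4=5, a_5=8, a_6=13, a_7=21, a_8=34, a_9=55, ...
a_35 = 14930352.

14930352


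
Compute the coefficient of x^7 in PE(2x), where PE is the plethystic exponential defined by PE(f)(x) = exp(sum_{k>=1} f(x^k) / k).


With f(x) = 2x, the exponent is sum_{k>=1} 2 x^k / k = 2 * (-ln(1 - x)). Exponentiating:
PE(2x) = exp(-2 ln(1 - x)) = 1/(1 - x)^2.
By the negative binomial expansion, [x^n] 1/(1 - x)^2 = C(n + 1, 1).
For n = 7: C(8, 1) = 8.

8


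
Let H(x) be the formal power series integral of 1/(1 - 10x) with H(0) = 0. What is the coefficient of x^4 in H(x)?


1/(1 - 10x) = sum_{k>=0} 10^k x^k. Integrating termwise with H(0) = 0:
H(x) = sum_{k>=0} 10^k x^(k+1) / (k+1) = sum_{m>=1} 10^(m-1) x^m / m.
For m = 4: 10^3/4 = 1000/4 = 250.

250


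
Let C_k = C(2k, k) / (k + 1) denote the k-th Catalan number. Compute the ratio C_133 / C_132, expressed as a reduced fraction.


Using C_k = (2k)! / (k! (k+1)!), the ratio C_{k+1}/C_k simplifies to
C_{k+1}/C_k = [(2k+2)! / ((k+1)! (k+2)!)] * [k! (k+1)! / (2k)!]
 = (2k+2)(2k+1) / ((k+1)(k+2)) = 2(2k+1) / (k+2).
For k = 132: 2(2*132 + 1) / (132 + 2) = 530/134 = 265/67.

265/67


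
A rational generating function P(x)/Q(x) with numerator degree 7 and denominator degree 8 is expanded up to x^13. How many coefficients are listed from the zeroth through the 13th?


Expanding up to x^13 gives the coefficients for x^0, x^1, ..., x^13.
That is 13 + 1 = 14 coefficients in total.

14


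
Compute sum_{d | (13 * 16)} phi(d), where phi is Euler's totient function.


First, 13 * 16 = 208. One classical identity is sum_{d | n} phi(d) = n (each k in [1, n] has a unique gcd with n, and among the k's with gcd(k, n) = n/d there are phi(d) of them). So the sum equals 208. We also verify directly:
Divisors of 208: 1, 2, 4, 8, 13, 16, 26, 52, 104, 208.
phi values: 1, 1, 2, 4, 12, 8, 12, 24, 48, 96.
Sum = 208.

208


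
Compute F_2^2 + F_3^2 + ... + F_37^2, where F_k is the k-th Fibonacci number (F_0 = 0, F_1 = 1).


There is a standard identity sum_{k=0}^{N} F_k^2 = F_N * F_{N+1} (proved inductively from the telescoping relation F_k^2 = F_k F_{k+1} - F_{k-1} F_k). Then
sum_{k=2}^{37} F_k^2 = F_37 F_38 - F_1 F_2.
Computing: F_37 = 24157817, F_38 = 39088169, F_1 = 1, F_2 = 1.
Sum = 24157817 * 39088169 - 1 * 1 = 944284833567072.

944284833567072


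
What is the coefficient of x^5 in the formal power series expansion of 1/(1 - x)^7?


The expansion 1/(1 - x)^r = sum_{k>=0} C(k + r - 1, r - 1) x^k follows from the multiset / negative-binomial theorem (or from repeated differentiation of the geometric series).
For r = 7 and k = 5:
C(11, 6) = 39916800 / (720 * 120) = 462.

462


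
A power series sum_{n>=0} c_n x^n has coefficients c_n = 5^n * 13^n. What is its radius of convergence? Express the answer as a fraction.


By the root test (Cauchy-Hadamard), the radius is R = 1 / limsup_n |c_n|^(1/n).
Here |c_n|^(1/n) = (5^n * 13^n)^(1/n) = 5 * 13 = 65 for all n.
So R = 1/65 = 1/65.

1/65


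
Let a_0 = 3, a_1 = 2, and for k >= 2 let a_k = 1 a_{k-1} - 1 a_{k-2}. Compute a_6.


Iterating the recurrence forward:
a_0 = 3
a_1 = 2
a_2 = 1*2 - 1*3 = -1
a_3 = 1*-1 - 1*2 = -3
a_4 = 1*-3 - 1*-1 = -2
a_5 = 1*-2 - 1*-3 = 1
a_6 = 1*1 - 1*-2 = 3
So a_6 = 3.

3


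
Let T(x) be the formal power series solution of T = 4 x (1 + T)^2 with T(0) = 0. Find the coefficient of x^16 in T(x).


Apply the Lagrange inversion formula: if T = 4 x * phi(T) with phi(t) = (1 + t)^2, then [x^n] T = 4^n * (1/n) [t^(n-1)] phi(t)^n = 4^n * (1/n) [t^(n-1)] (1 + t)^(2n) = 4^n * (1/n) C(2n, n-1).
Using the identity C(2n, n-1) = C(2n, n) * n / (n+1), the unscaled factor equals C(2n, n) / (n+1) = C_n, the n-th Catalan number.
For n = 16: C_16 = C(32, 16) / 17 = 601080390/17 = 35357670.
With the 4^16 = 4294967296 factor, the coefficient is 4294967296 * 35357670 = 151860036312760320.

151860036312760320


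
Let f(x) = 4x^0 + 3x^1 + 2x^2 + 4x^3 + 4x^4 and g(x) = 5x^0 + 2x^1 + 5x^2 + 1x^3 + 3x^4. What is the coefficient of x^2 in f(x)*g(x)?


Cauchy product at x^2:
4*5 + 3*2 + 2*5
= 36

36


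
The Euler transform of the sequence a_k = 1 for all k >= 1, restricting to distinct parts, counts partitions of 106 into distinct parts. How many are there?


Partitions of 106 into distinct parts can be computed via generating function.
Product (1+x)(1+x^2)(1+x^3)...
The coefficient of x^106 = 728260

728260


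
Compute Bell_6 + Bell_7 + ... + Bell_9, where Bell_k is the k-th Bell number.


Recall Bell_k counts set partitions of a k-set (with Bell_0 = 1 by convention).
Bell_6 through Bell_9: 203, 877, 4140, 21147
Sum = 203 + 877 + 4140 + 21147 = 26367.

26367


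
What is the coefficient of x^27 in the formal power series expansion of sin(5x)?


The Maclaurin series is sin(t) = sum_{k>=0} (-1)^k t^(2k+1) / (2k+1)!, so substituting t = 5x, only odd powers of x are nonzero, with coefficient of x^(2k+1) equal to (-1)^k 5^(2k+1) / (2k+1)!.
Write 27 = 2*13 + 1, giving the coefficient (-1)^13 * 5^27 / 27! = -7450580596923828125/10888869450418352160768000000 = -476837158203125/696887644826774538289152.

-476837158203125/696887644826774538289152


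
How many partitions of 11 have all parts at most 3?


Using the generating function (1-x)^(-1)(1-x^2)^(-1)(1-x^3)^(-1),
the coefficient of x^11 counts these restricted partitions.
Result = 16

16


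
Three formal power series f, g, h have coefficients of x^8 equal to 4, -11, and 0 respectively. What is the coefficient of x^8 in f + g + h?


Series addition is componentwise:
4 + -11 + 0
= -7

-7


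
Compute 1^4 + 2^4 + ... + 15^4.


This power sum has a closed form given by Faulhaber's formula
sum_{k=1}^{m} k^p = (1 / (p + 1)) * sum_{j=0}^{p} C(p + 1, j) B_j m^(p + 1 - j),
but for small m direct computation is fastest:
1 + 16 + 81 + 256 + 625 + 1296 + 2401 + 4096 + 6561 + 10000 + 14641 + 20736 + 28561 + 38416 + 50625 = 178312.

178312


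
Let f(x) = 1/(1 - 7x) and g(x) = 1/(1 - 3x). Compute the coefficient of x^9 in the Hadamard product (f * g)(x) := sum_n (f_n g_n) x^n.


f has coefficients f_k = 7^k and g has coefficients g_k = 3^k, so the Hadamard product has coefficient (f*g)_k = 7^k * 3^k = 21^k.
For k = 9: 21^9 = 794280046581.

794280046581


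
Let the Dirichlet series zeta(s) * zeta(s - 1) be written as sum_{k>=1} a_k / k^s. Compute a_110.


Convolution gives a_k = sum_{d | k} d * 1 = sum_{d | k} d = sigma(k), the sum of positive divisors of k.
For k = 110, the divisors are 1, 2, 5, 10, 11, 22, 55, 110, so
sigma(110) = 1 + 2 + 5 + 10 + 11 + 22 + 55 + 110 = 216.

216


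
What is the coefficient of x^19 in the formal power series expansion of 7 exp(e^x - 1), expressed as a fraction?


exp(e^x - 1) is the exponential generating function for the Bell numbers Bell_k: exp(e^x - 1) = sum_{k>=0} Bell_k x^k / k!.
So the coefficient of x^19 in 7 exp(e^x - 1) is 7 Bell_19 / 19!.
Computing: Bell_19 = 5832742205057 and 19! = 121645100408832000, giving
7 * 5832742205057/121645100408832000 = 5832742205057/17377871486976000.

5832742205057/17377871486976000


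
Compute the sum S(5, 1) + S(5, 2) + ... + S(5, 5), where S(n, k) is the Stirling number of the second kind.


By definition, S(n, k) counts partitions of an n-set into exactly k nonempty blocks.
Computing row n = 5 for k = 1..5:
S(5, k): 1, 15, 25, 10, 1
Sum = 52. (This equals Bell_5 since the sum runs over all k.)

52


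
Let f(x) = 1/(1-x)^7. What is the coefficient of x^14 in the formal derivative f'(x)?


Differentiate: d/dx [ 1/(1-x)^r ] = r / (1-x)^(r+1).
Here r = 7, so f'(x) = 7 / (1-x)^8.
The expansion of 1/(1-x)^(r+1) has coefficient of x^n equal to C(n+r, r).
So the coefficient of x^14 in f'(x) is
7 * C(21, 7) = 7 * 116280 = 813960

813960


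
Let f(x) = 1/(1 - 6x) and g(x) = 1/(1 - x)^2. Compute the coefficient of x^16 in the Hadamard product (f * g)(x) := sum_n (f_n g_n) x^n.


f has coefficients f_k = 6^k. For g = 1/(1 - x)^2 the coefficient is g_k = C(k + 1, 1) = k + 1. The Hadamard coefficient is (f * g)_k = 6^k * (k + 1).
For k = 16: 6^16 * 17 = 2821109907456 * 17 = 47958868426752.

47958868426752


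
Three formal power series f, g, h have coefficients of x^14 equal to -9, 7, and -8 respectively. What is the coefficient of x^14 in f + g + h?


Series addition is componentwise:
-9 + 7 + -8
= -10

-10


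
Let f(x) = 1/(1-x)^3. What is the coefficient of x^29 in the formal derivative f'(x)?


Differentiate: d/dx [ 1/(1-x)^r ] = r / (1-x)^(r+1).
Here r = 3, so f'(x) = 3 / (1-x)^4.
The expansion of 1/(1-x)^(r+1) has coefficient of x^n equal to C(n+r, r).
So the coefficient of x^29 in f'(x) is
3 * C(32, 3) = 3 * 4960 = 14880

14880


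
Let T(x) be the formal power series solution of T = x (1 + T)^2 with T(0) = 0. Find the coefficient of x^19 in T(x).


Apply the Lagrange inversion formula: if T = x * phi(T) with phi(t) = (1 + t)^2, then [x^n] T = (1/n) [t^(n-1)] phi(t)^n = (1/n) [t^(n-1)] (1 + t)^(2n) = (1/n) C(2n, n-1).
Using the identity C(2n, n-1) = C(2n, n) * n / (n+1), the unscaled factor equals C(2n, n) / (n+1) = C_n, the n-th Catalan number.
For n = 19: C_19 = C(38, 19) / 20 = 35345263800/20 = 1767263190 = 1767263190.

1767263190


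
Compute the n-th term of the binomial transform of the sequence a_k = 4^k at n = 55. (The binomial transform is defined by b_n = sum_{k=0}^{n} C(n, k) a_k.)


With a_k = 4^k, b_n = sum_{k=0}^{n} C(n, k) 4^k = (1 + 4)^n by the binomial theorem.
For n = 55: (1 + 4)^55 = 5^55 = 277555756156289135105907917022705078125.

277555756156289135105907917022705078125


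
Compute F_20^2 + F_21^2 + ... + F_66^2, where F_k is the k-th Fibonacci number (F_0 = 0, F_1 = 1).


There is a standard identity sum_{k=0}^{N} F_k^2 = F_N * F_{N+1} (proved inductively from the telescoping relation F_k^2 = F_k F_{k+1} - F_{k-1} F_k). Then
sum_{k=20}^{66} F_k^2 = F_66 F_67 - F_19 F_20.
Computing: F_66 = 27777890035288, F_67 = 44945570212853, F_19 = 4181, F_20 = 6765.
Sum = 27777890035288 * 44945570212853 - 4181 * 6765 = 1248493106945946501812872199.

1248493106945946501812872199


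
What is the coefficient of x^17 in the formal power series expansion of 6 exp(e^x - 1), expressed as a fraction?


exp(e^x - 1) is the exponential generating function for the Bell numbers Bell_k: exp(e^x - 1) = sum_{k>=0} Bell_k x^k / k!.
So the coefficient of x^17 in 6 exp(e^x - 1) is 6 Bell_17 / 17!.
Computing: Bell_17 = 82864869804 and 17! = 355687428096000, giving
6 * 82864869804/355687428096000 = 255755771/182966784000.

255755771/182966784000


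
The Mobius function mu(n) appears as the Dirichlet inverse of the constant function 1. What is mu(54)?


54 has a squared prime factor, so mu(54) = 0.
Factorization reveals a repeated prime.

0


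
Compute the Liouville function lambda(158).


The Liouville function is lambda(k) = (-1)^Omega(k), where Omega(k) counts the prime factors of k with multiplicity.
Factoring: 158 = 2 * 79, so Omega(158) = 2.
lambda(158) = (-1)^2 = 1.

1


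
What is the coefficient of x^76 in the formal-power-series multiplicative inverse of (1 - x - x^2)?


Let the inverse be f(x) = sum_{k>=0} a_k x^k. From f(x) * (1 - x - x^2) = 1 and matching coefficients:
 x^0: a_0 = 1.
 x^1: a_1 - a_0 = 0, so a_1 = 1.
 x^k (k >= 2): a_k - a_{k-1} - a_{k-2} = 0, i.e. a_k = a_{k-1} + a_{k-2}.
This is the Fibonacci-type recurrence shifted so that a_0 = a_1 = 1.
Iterating: a_0=1, a_1=1, a_2=2, a_3=3, a_4=5, a_5=8, a_6=13, a_7=21, a_8=34, a_9=55, ...
a_76 = 5527939700884757.

5527939700884757


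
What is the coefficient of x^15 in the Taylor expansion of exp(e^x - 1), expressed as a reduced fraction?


exp(e^x - 1) = sum_{k>=0} Bell_k x^k / k!, where Bell_k is the k-th Bell number.
So the coefficient of x^15 is Bell_15 / 15!.
Computing: Bell_15 = 1382958545 and 15! = 1307674368000, giving
1382958545/1307674368000 = 276591709/261534873600.

276591709/261534873600


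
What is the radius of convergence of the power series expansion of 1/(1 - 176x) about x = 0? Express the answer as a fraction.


Expanding 1/(1 - 176x) = sum_{k>=0} 176^k x^k, the series converges when |176x| < 1, i.e., |x| < 1/176.
So the radius of convergence is 1/176 = 1/176.

1/176


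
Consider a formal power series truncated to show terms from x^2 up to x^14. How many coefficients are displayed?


From x^2 to x^14 inclusive, the count is 14 - 2 + 1 = 13.

13


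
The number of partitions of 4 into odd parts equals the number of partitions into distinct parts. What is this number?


Computing partitions of 4 into odd parts (1, 3, 5, ...):
Using the generating function prod_{k>=0} 1/(1-x^(2k+1)),
the count is 2

2


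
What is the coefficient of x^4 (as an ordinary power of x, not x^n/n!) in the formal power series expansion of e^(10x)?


The exponential series is e^y = sum_{k>=0} y^k / k!. Substituting y = 10x gives
e^(10x) = sum_{k>=0} 10^k x^k / k!.
So the coefficient of x^n is a^n/n! with a = 10, n = 4:
10^4 / 4! = 10000/24 = 1250/3

1250/3


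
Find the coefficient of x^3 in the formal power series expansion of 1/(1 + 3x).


Write 1/(1 + c x) = 1/(1 - (-c) x) and apply the geometric-series identity
1/(1 - y) = sum_{k>=0} y^k to get 1/(1 + c x) = sum_{k>=0} (-c)^k x^k.
So the coefficient of x^k is (-c)^k = (-1)^k * c^k.
Here c = 3 and k = 3:
(-3)^3 = -1 * 27 = -27

-27


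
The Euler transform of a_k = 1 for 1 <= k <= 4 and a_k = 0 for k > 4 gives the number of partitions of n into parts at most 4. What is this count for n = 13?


Partitions of 13 into parts at most 4:
Using generating function (1-x)^(-1)(1-x^2)^(-1)...(1-x^4)^(-1),
the coefficient of x^13 = 39

39


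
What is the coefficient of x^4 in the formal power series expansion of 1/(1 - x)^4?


The expansion 1/(1 - x)^r = sum_{k>=0} C(k + r - 1, r - 1) x^k follows from the multiset / negative-binomial theorem (or from repeated differentiation of the geometric series).
For r = 4 and k = 4:
C(7, 3) = 5040 / (6 * 24) = 35.

35


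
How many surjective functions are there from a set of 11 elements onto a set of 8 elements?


By inclusion-exclusion on which target elements are missed, the number of surjections from an n-set onto a k-set is
surj(n, k) = sum_{j=0}^{k} (-1)^j C(k, j) (k - j)^n.
Equivalently surj(n, k) = k! * S(n, k), where S(n, k) is the Stirling number of the second kind.
For n = 11, k = 8:
S(11, 8) = 11880, so
surj = 8! * 11880 = 40320 * 11880 = 479001600.

479001600


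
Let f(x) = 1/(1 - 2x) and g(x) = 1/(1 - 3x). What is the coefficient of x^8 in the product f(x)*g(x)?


The coefficient of x^n in f*g is the Cauchy product: sum_{k=0}^{n} a^k * b^(n-k).
With a=2, b=3, n=8:
sum_{k=0}^{8} 2^k * 3^(8-k)
= 19171

19171


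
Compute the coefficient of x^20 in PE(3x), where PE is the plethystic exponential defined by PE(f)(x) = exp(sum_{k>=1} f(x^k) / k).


With f(x) = 3x, the exponent is sum_{k>=1} 3 x^k / k = 3 * (-ln(1 - x)). Exponentiating:
PE(3x) = exp(-3 ln(1 - x)) = 1/(1 - x)^3.
By the negative binomial expansion, [x^n] 1/(1 - x)^3 = C(n + 2, 2).
For n = 20: C(22, 2) = 231.

231


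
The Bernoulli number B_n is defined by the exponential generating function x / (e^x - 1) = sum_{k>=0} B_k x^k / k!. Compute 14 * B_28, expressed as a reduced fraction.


Bernoulli numbers can also be computed recursively via B_0 = 1 and sum_{j=0}^{m} C(m+1, j) B_j = 0 for m >= 1. Odd-index Bernoulli numbers vanish for k >= 3.
Computing B_28 = -23749461029/870, so 14 * B_28 = 14 * -23749461029/870 = -166246227203/435.

-166246227203/435


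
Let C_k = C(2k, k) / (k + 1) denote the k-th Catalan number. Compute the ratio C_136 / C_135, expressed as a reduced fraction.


Using C_k = (2k)! / (k! (k+1)!), the ratio C_{k+1}/C_k simplifies to
C_{k+1}/C_k = [(2k+2)! / ((k+1)! (k+2)!)] * [k! (k+1)! / (2k)!]
 = (2k+2)(2k+1) / ((k+1)(k+2)) = 2(2k+1) / (k+2).
For k = 135: 2(2*135 + 1) / (135 + 2) = 542/137 = 542/137.

542/137


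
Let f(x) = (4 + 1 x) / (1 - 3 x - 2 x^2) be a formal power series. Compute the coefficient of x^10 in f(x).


Write f(x) = sum_{k>=0} a_k x^k. Multiplying both sides by 1 - 3 x - 2 x^2 gives
(1 - 3 x - 2 x^2) sum_{k>=0} a_k x^k = 4 + 1 x.
Matching coefficients:
 x^0: a_0 = 4
 x^1: a_1 - 3 a_0 = 1  =>  a_1 = 3*4 + 1 = 13
 x^k (k >= 2): a_k = 3 a_{k-1} + 2 a_{k-2}.
Iterating: a_2 = 47, a_3 = 167, a_4 = 595, a_5 = 2119, a_6 = 7547, a_7 = 26879, a_8 = 95731, a_9 = 340951, a_10 = 1214315.
So the coefficient of x^10 is 1214315.

1214315


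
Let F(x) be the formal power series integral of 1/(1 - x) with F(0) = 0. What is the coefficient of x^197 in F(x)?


1/(1 - x) = sum_{k>=0} x^k. Integrating termwise and using F(0) = 0 gives
F(x) = sum_{k>=0} x^(k+1) / (k+1) = sum_{m>=1} x^m / m = -ln(1 - x).
So the coefficient of x^197 is 1/197 = 1/197.

1/197


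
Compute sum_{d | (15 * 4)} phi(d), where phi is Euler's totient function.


First, 15 * 4 = 60. One classical identity is sum_{d | n} phi(d) = n (each k in [1, n] has a unique gcd with n, and among the k's with gcd(k, n) = n/d there are phi(d) of them). So the sum equals 60. We also verify directly:
Divisors of 60: 1, 2, 3, 4, 5, 6, 10, 12, 15, 20, 30, 60.
phi values: 1, 1, 2, 2, 4, 2, 4, 4, 8, 8, 8, 16.
Sum = 60.

60


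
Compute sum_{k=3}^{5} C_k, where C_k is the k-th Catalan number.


C_3 through C_5: 5, 14, 42
Sum = 5 + 14 + 42
= 61

61


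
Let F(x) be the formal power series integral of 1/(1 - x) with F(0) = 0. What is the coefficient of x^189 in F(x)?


1/(1 - x) = sum_{k>=0} x^k. Integrating termwise and using F(0) = 0 gives
F(x) = sum_{k>=0} x^(k+1) / (k+1) = sum_{m>=1} x^m / m = -ln(1 - x).
So the coefficient of x^189 is 1/189 = 1/189.

1/189


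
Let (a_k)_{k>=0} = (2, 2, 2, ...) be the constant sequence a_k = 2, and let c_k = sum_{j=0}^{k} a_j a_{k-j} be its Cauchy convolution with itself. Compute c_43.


Since a_j = 2 for all j >= 0, the convolution sum becomes
c_k = sum_{j=0}^{k} 2 * 2 = 4 * (k + 1).
Equivalently, the generating function of (a_k) is 2/(1 - x) and its square is 4/(1 - x)^2 = sum_{k>=0} 4(k + 1) x^k.
For k = 43: 4 * 44 = 176.

176


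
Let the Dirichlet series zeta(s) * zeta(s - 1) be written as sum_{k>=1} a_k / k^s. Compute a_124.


Convolution gives a_k = sum_{d | k} d * 1 = sum_{d | k} d = sigma(k), the sum of positive divisors of k.
For k = 124, the divisors are 1, 2, 4, 31, 62, 124, so
sigma(124) = 1 + 2 + 4 + 31 + 62 + 124 = 224.

224


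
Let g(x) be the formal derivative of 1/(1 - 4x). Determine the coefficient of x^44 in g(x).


Differentiate termwise: d/dx sum_{k>=0} 4^k x^k = sum_{k>=1} k 4^k x^(k-1) = sum_{j>=0} (j+1) 4^(j+1) x^j.
Equivalently, d/dx [1/(1 - 4x)] = 4/(1 - 4x)^2.
For j = 44: 45 * 4^45 = 45 * 1237940039285380274899124224 = 55707301767842112370460590080.

55707301767842112370460590080


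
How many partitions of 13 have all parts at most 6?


Using the generating function (1-x)^(-1)(1-x^2)^(-1)...(1-x^6)^(-1),
the coefficient of x^13 counts these restricted partitions.
Result = 71

71


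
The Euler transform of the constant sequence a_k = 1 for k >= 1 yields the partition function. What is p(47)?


The Euler transform converts the sequence a_k = 1 into the number of integer partitions.
Using the recurrence or dynamic programming:
p(47) = 124754

124754


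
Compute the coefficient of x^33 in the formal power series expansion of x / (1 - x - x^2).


Let f(x) = sum_{k>=0} a_k x^k. Multiplying f(x) * (1 - x - x^2) = x and matching coefficients gives a_0 = 0, a_1 = 1, and a_k = a_{k-1} + a_{k-2} for k >= 2. These are the Fibonacci numbers F_k.
Iterating from F_0 = 0, F_1 = 1:
F_0=0, F_1=1, F_2=1, F_3=2, F_4=3, F_5=5, F_6=8, F_7=13, F_8=21, F_9=34, ...
F_33 = 3524578.

3524578


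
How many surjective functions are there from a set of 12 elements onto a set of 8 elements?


By inclusion-exclusion on which target elements are missed, the number of surjections from an n-set onto a k-set is
surj(n, k) = sum_{j=0}^{k} (-1)^j C(k, j) (k - j)^n.
Equivalently surj(n, k) = k! * S(n, k), where S(n, k) is the Stirling number of the second kind.
For n = 12, k = 8:
S(12, 8) = 159027, so
surj = 8! * 159027 = 40320 * 159027 = 6411968640.

6411968640


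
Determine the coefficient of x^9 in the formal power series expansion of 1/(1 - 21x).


The geometric series identity gives 1/(1 - c x) = sum_{k>=0} c^k x^k, so the coefficient of x^k is c^k.
Here c = 21 and k = 9.
Computing: 21^9 = 794280046581

794280046581


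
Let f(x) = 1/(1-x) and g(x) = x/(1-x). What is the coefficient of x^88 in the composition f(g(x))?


First simplify the composition: f(g(x)) = 1/(1 - x/(1-x)) = (1-x)/((1-x) - x) = (1-x)/(1-2x).
Now extract the coefficient. Write (1-x)/(1-2x) = 1/(1-2x) - x/(1-2x).
The coefficient of x^n in 1/(1-2x) is 2^n, and in x/(1-2x) is 2^(n-1) (for n >= 1).
So the coefficient of x^88 is 2^88 - 2^87 = 309485009821345068724781056 - 154742504910672534362390528 = 154742504910672534362390528.

154742504910672534362390528


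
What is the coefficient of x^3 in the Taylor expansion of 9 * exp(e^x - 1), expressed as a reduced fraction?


exp(e^x - 1) = sum_{k>=0} Bell_k x^k / k!, where Bell_k is the k-th Bell number.
So the coefficient of x^3 is 9 * Bell_3 / 3!.
Computing: Bell_3 = 5 and 3! = 6, giving
9 * 5/6 = 15/2.

15/2


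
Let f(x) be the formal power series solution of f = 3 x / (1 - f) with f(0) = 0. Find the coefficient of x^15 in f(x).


Apply Lagrange inversion: f = 3 x * phi(f) with phi(t) = 1/(1 - t), so
[x^n] f = 3^n * (1/n) [t^(n-1)] phi(t)^n = 3^n * (1/n) [t^(n-1)] (1 - t)^(-n) = 3^n * (1/n) C(2n - 2, n - 1) = 3^n * C_{n-1}.
For n = 15: C_14 = C(28, 14) / 15 = 40116600/15 = 2674440.
With the 3^15 = 14348907 factor, the coefficient is 14348907 * 2674440 = 38375290837080.

38375290837080


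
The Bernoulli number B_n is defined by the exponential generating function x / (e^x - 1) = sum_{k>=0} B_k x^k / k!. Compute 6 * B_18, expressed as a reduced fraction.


Bernoulli numbers can also be computed recursively via B_0 = 1 and sum_{j=0}^{m} C(m+1, j) B_j = 0 for m >= 1. Odd-index Bernoulli numbers vanish for k >= 3.
Computing B_18 = 43867/798, so 6 * B_18 = 6 * 43867/798 = 43867/133.

43867/133


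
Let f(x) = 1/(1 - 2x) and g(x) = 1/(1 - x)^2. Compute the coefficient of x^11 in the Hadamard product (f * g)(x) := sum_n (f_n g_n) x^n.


f has coefficients f_k = 2^k. For g = 1/(1 - x)^2 the coefficient is g_k = C(k + 1, 1) = k + 1. The Hadamard coefficient is (f * g)_k = 2^k * (k + 1).
For k = 11: 2^11 * 12 = 2048 * 12 = 24576.

24576


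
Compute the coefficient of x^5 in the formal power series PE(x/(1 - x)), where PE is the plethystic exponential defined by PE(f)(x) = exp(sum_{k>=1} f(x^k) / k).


For f(x) = x/(1 - x) we have
sum_{k>=1} f(x^k) / k = sum_{k>=1} (1/k) * x^k / (1 - x^k) = sum_{k, m >= 1} x^(k m) / k,
which after exponentiating simplifies to
PE(x/(1 - x)) = prod_{k>=1} 1 / (1 - x^k).
This is the generating function for the partition function p(n), so the coefficient of x^5 is p(5).
Computing p(5) by dynamic programming over parts 1, 2, ..., 5: p(5) = 7.

7


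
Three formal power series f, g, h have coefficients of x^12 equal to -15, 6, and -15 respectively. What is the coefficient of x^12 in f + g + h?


Series addition is componentwise:
-15 + 6 + -15
= -24

-24


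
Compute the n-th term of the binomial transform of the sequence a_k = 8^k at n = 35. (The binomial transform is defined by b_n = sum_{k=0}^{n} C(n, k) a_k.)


With a_k = 8^k, b_n = sum_{k=0}^{n} C(n, k) 8^k = (1 + 8)^n by the binomial theorem.
For n = 35: (1 + 8)^35 = 9^35 = 2503155504993241601315571986085849.

2503155504993241601315571986085849


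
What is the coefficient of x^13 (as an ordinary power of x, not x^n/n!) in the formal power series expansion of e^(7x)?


The exponential series is e^y = sum_{k>=0} y^k / k!. Substituting y = 7x gives
e^(7x) = sum_{k>=0} 7^k x^k / k!.
So the coefficient of x^n is a^n/n! with a = 7, n = 13:
7^13 / 13! = 96889010407/6227020800 = 13841287201/889574400

13841287201/889574400


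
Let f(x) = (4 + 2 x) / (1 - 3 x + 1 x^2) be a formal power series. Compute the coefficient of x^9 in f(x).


Write f(x) = sum_{k>=0} a_k x^k. Multiplying both sides by 1 - 3 x + 1 x^2 gives
(1 - 3 x + 1 x^2) sum_{k>=0} a_k x^k = 4 + 2 x.
Matching coefficients:
 x^0: a_0 = 4
 x^1: a_1 - 3 a_0 = 2  =>  a_1 = 3*4 + 2 = 14
 x^k (k >= 2): a_k = 3 a_{k-1} - 1 a_{k-2}.
Iterating: a_2 = 38, a_3 = 100, a_4 = 262, a_5 = 686, a_6 = 1796, a_7 = 4702, a_8 = 12310, a_9 = 32228.
So the coefficient of x^9 is 32228.

32228


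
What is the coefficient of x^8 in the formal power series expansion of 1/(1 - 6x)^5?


The general identity 1/(1 - c x)^r = sum_{k>=0} c^k C(k + r - 1, r - 1) x^k follows by substituting y = c x into 1/(1 - y)^r = sum_{k>=0} C(k + r - 1, r - 1) y^k.
For c = 6, r = 5, k = 8:
6^8 * C(12, 4) = 1679616 * 495 = 831409920.

831409920


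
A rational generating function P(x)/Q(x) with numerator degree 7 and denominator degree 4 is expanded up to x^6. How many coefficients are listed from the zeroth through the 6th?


Expanding up to x^6 gives the coefficients for x^0, x^1, ..., x^6.
That is 6 + 1 = 7 coefficients in total.

7


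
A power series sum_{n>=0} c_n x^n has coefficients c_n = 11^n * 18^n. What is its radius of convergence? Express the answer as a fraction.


By the root test (Cauchy-Hadamard), the radius is R = 1 / limsup_n |c_n|^(1/n).
Here |c_n|^(1/n) = (11^n * 18^n)^(1/n) = 11 * 18 = 198 for all n.
So R = 1/198 = 1/198.

1/198


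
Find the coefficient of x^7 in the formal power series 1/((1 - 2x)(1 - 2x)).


By partial fractions or Cauchy convolution:
The coefficient equals sum_{k=0}^{7} 2^k * 2^(7-k).
= 1024

1024


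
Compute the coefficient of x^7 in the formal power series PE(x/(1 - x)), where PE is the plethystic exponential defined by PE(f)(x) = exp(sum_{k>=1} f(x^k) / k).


For f(x) = x/(1 - x) we have
sum_{k>=1} f(x^k) / k = sum_{k>=1} (1/k) * x^k / (1 - x^k) = sum_{k, m >= 1} x^(k m) / k,
which after exponentiating simplifies to
PE(x/(1 - x)) = prod_{k>=1} 1 / (1 - x^k).
This is the generating function for the partition function p(n), so the coefficient of x^7 is p(7).
Computing p(7) by dynamic programming over parts 1, 2, ..., 7: p(7) = 15.

15


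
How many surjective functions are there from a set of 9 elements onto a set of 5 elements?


By inclusion-exclusion on which target elements are missed, the number of surjections from an n-set onto a k-set is
surj(n, k) = sum_{j=0}^{k} (-1)^j C(k, j) (k - j)^n.
Equivalently surj(n, k) = k! * S(n, k), where S(n, k) is the Stirling number of the second kind.
For n = 9, k = 5:
S(9, 5) = 6951, so
surj = 5! * 6951 = 120 * 6951 = 834120.

834120


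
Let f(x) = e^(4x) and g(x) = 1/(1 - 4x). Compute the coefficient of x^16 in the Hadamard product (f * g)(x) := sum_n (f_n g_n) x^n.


Expanding: f_k = 4^k/k! (from e^(4x)) and g_k = 4^k (from 1/(1 - 4x)). So the Hadamard coefficient (f * g)_k = 4^k 4^k / k! = (16)^k / k!.
For k = 16: 16^16/16! = 18446744073709551616/20922789888000 = 562949953421312/638512875.

562949953421312/638512875


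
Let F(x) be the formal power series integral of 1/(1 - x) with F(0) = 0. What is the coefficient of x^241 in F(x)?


1/(1 - x) = sum_{k>=0} x^k. Integrating termwise and using F(0) = 0 gives
F(x) = sum_{k>=0} x^(k+1) / (k+1) = sum_{m>=1} x^m / m = -ln(1 - x).
So the coefficient of x^241 is 1/241 = 1/241.

1/241


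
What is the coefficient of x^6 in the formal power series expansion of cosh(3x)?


The Maclaurin series is cosh(t) = sum_{m>=0} t^(2m) / (2m)!, so substituting t = 3x, only even powers of x are nonzero, with coefficient of x^(2m) equal to 3^(2m) / (2m)!.
For x^6 the coefficient is 3^6/6! = 729/720 = 81/80.

81/80


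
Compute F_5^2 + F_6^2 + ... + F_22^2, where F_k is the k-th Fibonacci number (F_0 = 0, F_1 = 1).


There is a standard identity sum_{k=0}^{N} F_k^2 = F_N * F_{N+1} (proved inductively from the telescoping relation F_k^2 = F_k F_{k+1} - F_{k-1} F_k). Then
sum_{k=5}^{22} F_k^2 = F_22 F_23 - F_4 F_5.
Computing: F_22 = 17711, F_23 = 28657, F_4 = 3, F_5 = 5.
Sum = 17711 * 28657 - 3 * 5 = 507544112.

507544112


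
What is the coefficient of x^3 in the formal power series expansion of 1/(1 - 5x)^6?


The general identity 1/(1 - c x)^r = sum_{k>=0} c^k C(k + r - 1, r - 1) x^k follows by substituting y = c x into 1/(1 - y)^r = sum_{k>=0} C(k + r - 1, r - 1) y^k.
For c = 5, r = 6, k = 3:
5^3 * C(8, 5) = 125 * 56 = 7000.

7000
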